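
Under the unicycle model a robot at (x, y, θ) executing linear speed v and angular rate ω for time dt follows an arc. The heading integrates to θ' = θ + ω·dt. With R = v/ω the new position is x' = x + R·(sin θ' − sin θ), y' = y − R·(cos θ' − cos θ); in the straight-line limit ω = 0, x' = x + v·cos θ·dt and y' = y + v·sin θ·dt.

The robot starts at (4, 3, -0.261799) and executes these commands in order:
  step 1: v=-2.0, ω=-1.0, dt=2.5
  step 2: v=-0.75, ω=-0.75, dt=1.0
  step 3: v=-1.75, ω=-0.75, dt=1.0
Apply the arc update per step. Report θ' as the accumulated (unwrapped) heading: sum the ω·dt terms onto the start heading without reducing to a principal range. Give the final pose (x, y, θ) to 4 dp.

step 1: θ'=-2.7618 (R=2.0000) → pose (3.7762, 6.7893, -2.7618)
step 2: θ'=-3.5118 (R=1.0000) → pose (4.5087, 6.7928, -3.5118)
step 3: θ'=-4.2618 (R=2.3333) → pose (5.7649, 5.6337, -4.2618)

(5.7649, 5.6337, -4.2618)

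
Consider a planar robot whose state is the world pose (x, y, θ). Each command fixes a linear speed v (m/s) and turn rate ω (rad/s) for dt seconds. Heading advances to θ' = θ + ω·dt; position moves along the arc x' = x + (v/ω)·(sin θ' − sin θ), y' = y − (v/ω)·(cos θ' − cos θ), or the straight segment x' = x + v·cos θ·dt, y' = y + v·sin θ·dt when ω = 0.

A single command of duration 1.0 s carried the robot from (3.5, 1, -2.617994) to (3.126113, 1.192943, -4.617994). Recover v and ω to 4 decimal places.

v = 0.5000, ω = -2.0000

Δθ = -4.617994 − -2.617994 = -2.000000
ω = Δθ/dt = -2.000000/1.0 = -2.0000
R = Δx/(sin θ' − sin θ) = -0.2500
v = R·ω = -0.2500·-2.0000 = 0.5000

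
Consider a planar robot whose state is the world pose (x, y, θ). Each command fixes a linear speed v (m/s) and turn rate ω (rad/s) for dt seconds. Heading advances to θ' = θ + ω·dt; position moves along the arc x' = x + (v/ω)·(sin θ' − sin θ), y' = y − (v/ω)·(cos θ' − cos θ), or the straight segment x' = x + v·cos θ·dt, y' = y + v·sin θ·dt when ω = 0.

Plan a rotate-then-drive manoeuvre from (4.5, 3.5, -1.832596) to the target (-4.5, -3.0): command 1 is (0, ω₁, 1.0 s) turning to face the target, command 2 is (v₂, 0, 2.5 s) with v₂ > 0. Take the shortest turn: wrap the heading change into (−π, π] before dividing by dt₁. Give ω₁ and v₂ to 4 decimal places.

ω₁ = -0.6835, v₂ = 4.4407

heading to target = atan2(-3−3.5, -4.5−4.5) = -2.5161
Δθ = wrap(-2.5161 − -1.8326) = -0.6835; ω₁ = Δθ/dt₁ = -0.6835
distance = √((-4.5−4.5)² + (-3−3.5)²) = 11.1018; v₂ = distance/dt₂ = 4.4407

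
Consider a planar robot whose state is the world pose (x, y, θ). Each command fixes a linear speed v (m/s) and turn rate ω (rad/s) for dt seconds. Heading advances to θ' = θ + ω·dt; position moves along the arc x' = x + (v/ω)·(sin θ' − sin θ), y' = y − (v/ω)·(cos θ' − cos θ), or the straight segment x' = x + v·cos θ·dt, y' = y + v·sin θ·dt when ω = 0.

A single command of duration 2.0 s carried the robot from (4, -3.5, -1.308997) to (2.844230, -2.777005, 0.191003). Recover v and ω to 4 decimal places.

v = -0.7500, ω = 0.7500

Δθ = 0.191003 − -1.308997 = 1.500000
ω = Δθ/dt = 1.500000/2.0 = 0.7500
R = Δx/(sin θ' − sin θ) = -1.0000
v = R·ω = -1.0000·0.7500 = -0.7500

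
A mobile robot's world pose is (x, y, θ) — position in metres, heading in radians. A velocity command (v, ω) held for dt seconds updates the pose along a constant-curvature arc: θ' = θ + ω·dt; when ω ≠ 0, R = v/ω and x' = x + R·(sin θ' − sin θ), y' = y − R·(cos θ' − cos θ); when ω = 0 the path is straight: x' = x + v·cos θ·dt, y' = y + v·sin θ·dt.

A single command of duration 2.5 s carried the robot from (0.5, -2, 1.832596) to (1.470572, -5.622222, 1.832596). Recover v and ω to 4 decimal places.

Δθ = 1.832596 − 1.832596 = 0.000000
ω = Δθ/dt = 0.000000/2.5 = 0.0000
ω = 0 → v = (Δx·cos θ + Δy·sin θ)/dt = -1.5000

v = -1.5000, ω = 0.0000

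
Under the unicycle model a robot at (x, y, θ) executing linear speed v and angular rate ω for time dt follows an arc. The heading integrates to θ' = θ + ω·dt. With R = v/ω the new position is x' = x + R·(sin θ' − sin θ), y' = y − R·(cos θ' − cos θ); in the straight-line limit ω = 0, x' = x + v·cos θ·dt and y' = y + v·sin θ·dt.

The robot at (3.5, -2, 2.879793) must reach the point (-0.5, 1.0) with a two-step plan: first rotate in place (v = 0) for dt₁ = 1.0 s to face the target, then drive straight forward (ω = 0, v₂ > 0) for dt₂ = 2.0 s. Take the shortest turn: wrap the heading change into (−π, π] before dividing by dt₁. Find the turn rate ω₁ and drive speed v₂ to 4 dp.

ω₁ = -0.3817, v₂ = 2.5000

heading to target = atan2(1−-2, -0.5−3.5) = 2.4981
Δθ = wrap(2.4981 − 2.8798) = -0.3817; ω₁ = Δθ/dt₁ = -0.3817
distance = √((-0.5−3.5)² + (1−-2)²) = 5.0000; v₂ = distance/dt₂ = 2.5000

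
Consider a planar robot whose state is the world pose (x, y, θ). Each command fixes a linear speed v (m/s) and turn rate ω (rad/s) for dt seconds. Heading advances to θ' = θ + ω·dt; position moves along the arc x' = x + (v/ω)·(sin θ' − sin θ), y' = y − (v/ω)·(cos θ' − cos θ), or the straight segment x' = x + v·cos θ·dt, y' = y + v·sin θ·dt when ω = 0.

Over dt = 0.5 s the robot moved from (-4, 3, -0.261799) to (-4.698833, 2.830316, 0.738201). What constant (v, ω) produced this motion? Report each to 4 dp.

v = -1.5000, ω = 2.0000

Δθ = 0.738201 − -0.261799 = 1.000000
ω = Δθ/dt = 1.000000/0.5 = 2.0000
R = Δx/(sin θ' − sin θ) = -0.7500
v = R·ω = -0.7500·2.0000 = -1.5000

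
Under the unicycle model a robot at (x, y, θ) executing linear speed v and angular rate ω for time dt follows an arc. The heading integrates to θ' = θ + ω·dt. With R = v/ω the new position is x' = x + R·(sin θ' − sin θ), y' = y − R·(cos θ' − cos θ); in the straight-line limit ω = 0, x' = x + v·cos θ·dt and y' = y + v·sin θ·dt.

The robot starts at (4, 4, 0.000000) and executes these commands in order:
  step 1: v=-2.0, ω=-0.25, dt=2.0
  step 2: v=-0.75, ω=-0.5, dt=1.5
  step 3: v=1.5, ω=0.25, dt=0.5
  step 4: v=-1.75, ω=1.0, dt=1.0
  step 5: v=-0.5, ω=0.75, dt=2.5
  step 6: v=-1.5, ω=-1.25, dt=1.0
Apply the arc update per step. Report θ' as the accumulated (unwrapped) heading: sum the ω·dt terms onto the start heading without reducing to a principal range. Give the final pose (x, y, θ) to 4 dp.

step 1: θ'=-0.5000 (R=8.0000) → pose (0.1646, 4.9793, -0.5000)
step 2: θ'=-1.2500 (R=1.5000) → pose (-0.5397, 5.8227, -1.2500)
step 3: θ'=-1.1250 (R=6.0000) → pose (-0.2594, 5.1276, -1.1250)
step 4: θ'=-0.1250 (R=-1.7500) → pose (-1.6202, 6.1094, -0.1250)
step 5: θ'=1.7500 (R=-0.6667) → pose (-2.3593, 5.3291, 1.7500)
step 6: θ'=0.5000 (R=1.2000) → pose (-2.9648, 4.0621, 0.5000)

(-2.9648, 4.0621, 0.5000)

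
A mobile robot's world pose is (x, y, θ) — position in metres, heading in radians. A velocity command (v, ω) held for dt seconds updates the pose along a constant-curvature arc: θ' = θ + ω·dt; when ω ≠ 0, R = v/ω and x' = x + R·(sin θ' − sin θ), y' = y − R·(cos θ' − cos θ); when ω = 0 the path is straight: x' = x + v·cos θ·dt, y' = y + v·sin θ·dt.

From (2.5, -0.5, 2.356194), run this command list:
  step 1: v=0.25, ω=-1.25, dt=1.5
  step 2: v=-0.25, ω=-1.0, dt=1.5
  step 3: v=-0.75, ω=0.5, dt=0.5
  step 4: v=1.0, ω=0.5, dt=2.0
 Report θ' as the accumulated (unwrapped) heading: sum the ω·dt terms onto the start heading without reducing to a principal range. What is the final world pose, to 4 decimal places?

step 1: θ'=0.4812 (R=-0.2000) → pose (2.5489, -0.1813, 0.4812)
step 2: θ'=-1.0188 (R=0.2500) → pose (2.2203, -0.0908, -1.0188)
step 3: θ'=-0.7688 (R=-1.5000) → pose (1.9860, 0.2008, -0.7688)
step 4: θ'=0.2312 (R=2.0000) → pose (3.8348, -0.3085, 0.2312)

(3.8348, -0.3085, 0.2312)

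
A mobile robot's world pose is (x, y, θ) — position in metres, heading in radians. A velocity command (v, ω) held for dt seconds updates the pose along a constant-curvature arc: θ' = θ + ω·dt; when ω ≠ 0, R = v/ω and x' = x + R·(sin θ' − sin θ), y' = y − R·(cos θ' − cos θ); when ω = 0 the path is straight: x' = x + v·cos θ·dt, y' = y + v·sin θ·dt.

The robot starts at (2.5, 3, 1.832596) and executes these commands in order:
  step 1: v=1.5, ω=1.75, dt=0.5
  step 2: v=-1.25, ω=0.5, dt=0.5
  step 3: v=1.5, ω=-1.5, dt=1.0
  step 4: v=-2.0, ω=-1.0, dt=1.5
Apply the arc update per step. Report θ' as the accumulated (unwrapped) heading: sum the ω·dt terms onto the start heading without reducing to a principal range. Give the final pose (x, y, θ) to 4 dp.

(-0.2563, 2.6901, -0.0424)

step 1: θ'=2.7076 (R=0.8571) → pose (2.0325, 3.5558, 2.7076)
step 2: θ'=2.9576 (R=-2.5000) → pose (2.6263, 3.3663, 2.9576)
step 3: θ'=1.4576 (R=-1.0000) → pose (1.8157, 4.4623, 1.4576)
step 4: θ'=-0.0424 (R=2.0000) → pose (-0.2563, 2.6901, -0.0424)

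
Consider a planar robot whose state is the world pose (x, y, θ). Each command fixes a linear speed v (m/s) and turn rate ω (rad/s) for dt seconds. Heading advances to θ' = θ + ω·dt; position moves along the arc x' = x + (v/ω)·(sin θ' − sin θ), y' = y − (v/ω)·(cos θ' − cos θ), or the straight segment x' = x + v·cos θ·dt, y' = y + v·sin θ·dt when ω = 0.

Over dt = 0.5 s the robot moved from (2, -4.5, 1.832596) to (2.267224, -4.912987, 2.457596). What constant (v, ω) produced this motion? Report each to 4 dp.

Δθ = 2.457596 − 1.832596 = 0.625000
ω = Δθ/dt = 0.625000/0.5 = 1.2500
R = −Δy/(cos θ' − cos θ) = -0.8000
v = R·ω = -0.8000·1.2500 = -1.0000

v = -1.0000, ω = 1.2500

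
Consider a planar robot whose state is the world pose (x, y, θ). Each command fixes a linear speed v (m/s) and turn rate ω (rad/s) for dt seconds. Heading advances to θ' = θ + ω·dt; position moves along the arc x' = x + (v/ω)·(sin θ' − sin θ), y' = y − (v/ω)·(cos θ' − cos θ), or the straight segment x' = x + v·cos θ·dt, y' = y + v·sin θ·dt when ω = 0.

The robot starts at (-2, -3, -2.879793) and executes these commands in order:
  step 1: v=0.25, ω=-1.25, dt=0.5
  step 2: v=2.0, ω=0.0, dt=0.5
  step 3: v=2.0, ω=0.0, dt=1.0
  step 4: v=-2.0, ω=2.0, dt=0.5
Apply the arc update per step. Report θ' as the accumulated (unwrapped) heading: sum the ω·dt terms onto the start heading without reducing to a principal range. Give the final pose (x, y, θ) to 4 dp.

step 1: θ'=-3.5048 (R=-0.2000) → pose (-2.1228, -2.9938, -3.5048)
step 2: θ'=-3.5048 (straight) → pose (-3.0576, -2.6385, -3.5048)
step 3: θ'=-3.5048 (straight) → pose (-4.9271, -1.9280, -3.5048)
step 4: θ'=-2.5048 (R=-1.0000) → pose (-3.9772, -1.7972, -2.5048)

(-3.9772, -1.7972, -2.5048)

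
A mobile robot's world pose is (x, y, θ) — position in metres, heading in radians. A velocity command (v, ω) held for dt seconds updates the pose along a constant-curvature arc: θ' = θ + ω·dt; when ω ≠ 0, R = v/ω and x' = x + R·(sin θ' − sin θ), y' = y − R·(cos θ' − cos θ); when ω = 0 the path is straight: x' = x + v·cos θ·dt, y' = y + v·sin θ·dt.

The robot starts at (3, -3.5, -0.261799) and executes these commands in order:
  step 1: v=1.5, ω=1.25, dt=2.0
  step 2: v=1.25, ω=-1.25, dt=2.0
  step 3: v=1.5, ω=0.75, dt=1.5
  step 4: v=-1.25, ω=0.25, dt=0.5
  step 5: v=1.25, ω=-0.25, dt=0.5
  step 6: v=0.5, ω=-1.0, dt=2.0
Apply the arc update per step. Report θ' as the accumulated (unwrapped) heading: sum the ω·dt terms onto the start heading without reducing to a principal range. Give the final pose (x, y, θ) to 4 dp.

step 1: θ'=2.2382 (R=1.2000) → pose (4.2531, -1.5981, 2.2382)
step 2: θ'=-0.2618 (R=-1.0000) → pose (5.2973, -0.0133, -0.2618)
step 3: θ'=0.8632 (R=2.0000) → pose (7.3348, 0.6186, 0.8632)
step 4: θ'=0.9882 (R=-5.0000) → pose (6.9593, 0.1195, 0.9882)
step 5: θ'=0.8632 (R=-5.0000) → pose (7.3348, 0.6186, 0.8632)
step 6: θ'=-1.1368 (R=-0.5000) → pose (8.1684, 0.5038, -1.1368)

(8.1684, 0.5038, -1.1368)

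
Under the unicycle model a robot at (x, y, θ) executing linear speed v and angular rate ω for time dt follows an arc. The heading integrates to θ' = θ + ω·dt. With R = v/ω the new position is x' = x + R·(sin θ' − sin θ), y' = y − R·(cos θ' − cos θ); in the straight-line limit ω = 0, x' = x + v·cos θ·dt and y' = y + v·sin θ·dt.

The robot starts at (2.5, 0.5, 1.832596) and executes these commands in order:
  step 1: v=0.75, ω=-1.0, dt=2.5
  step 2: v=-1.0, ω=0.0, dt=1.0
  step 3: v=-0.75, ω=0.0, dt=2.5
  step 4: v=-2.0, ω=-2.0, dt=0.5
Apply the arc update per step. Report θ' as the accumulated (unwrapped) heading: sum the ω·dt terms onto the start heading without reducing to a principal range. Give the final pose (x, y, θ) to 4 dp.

(1.0542, 3.9446, -1.6674)

step 1: θ'=-0.6674 (R=-0.7500) → pose (3.6887, 1.2832, -0.6674)
step 2: θ'=-0.6674 (straight) → pose (2.9032, 1.9021, -0.6674)
step 3: θ'=-0.6674 (straight) → pose (1.4305, 3.0627, -0.6674)
step 4: θ'=-1.6674 (R=1.0000) → pose (1.0542, 3.9446, -1.6674)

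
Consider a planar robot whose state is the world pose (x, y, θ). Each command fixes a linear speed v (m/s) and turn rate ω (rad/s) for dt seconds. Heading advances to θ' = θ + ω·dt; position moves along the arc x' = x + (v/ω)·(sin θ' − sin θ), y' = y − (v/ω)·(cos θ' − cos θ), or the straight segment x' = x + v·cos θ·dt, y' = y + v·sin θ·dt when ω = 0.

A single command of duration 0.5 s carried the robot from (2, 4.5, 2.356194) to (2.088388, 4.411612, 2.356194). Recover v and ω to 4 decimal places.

v = -0.2500, ω = 0.0000

Δθ = 2.356194 − 2.356194 = 0.000000
ω = Δθ/dt = 0.000000/0.5 = 0.0000
ω = 0 → v = (Δx·cos θ + Δy·sin θ)/dt = -0.2500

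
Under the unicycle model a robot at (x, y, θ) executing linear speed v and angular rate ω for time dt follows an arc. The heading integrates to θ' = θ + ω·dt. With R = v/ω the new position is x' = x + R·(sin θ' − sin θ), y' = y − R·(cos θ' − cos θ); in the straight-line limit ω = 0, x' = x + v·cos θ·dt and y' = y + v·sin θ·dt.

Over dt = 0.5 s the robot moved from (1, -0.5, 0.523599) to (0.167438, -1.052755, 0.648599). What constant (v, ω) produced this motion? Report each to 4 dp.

Δθ = 0.648599 − 0.523599 = 0.125000
ω = Δθ/dt = 0.125000/0.5 = 0.2500
R = Δx/(sin θ' − sin θ) = -8.0000
v = R·ω = -8.0000·0.2500 = -2.0000

v = -2.0000, ω = 0.2500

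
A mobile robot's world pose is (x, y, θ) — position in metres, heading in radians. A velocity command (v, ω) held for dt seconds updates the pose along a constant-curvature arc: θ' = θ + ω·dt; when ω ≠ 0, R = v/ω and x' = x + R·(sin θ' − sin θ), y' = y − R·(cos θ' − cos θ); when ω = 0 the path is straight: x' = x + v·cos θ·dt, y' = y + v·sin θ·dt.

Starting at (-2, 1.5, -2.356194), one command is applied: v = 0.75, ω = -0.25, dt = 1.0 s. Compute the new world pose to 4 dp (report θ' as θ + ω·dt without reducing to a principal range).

θ' = -2.3562 + -0.25·1.0 = -2.6062
R = v/ω = 0.75/-0.25 = -3.0000
x' = -2 + -3.0000·(sin -2.6062 − sin -2.3562) = -2.5908
y' = 1.5 − -3.0000·(cos -2.6062 − cos -2.3562) = 1.0411

(-2.5908, 1.0411, -2.6062)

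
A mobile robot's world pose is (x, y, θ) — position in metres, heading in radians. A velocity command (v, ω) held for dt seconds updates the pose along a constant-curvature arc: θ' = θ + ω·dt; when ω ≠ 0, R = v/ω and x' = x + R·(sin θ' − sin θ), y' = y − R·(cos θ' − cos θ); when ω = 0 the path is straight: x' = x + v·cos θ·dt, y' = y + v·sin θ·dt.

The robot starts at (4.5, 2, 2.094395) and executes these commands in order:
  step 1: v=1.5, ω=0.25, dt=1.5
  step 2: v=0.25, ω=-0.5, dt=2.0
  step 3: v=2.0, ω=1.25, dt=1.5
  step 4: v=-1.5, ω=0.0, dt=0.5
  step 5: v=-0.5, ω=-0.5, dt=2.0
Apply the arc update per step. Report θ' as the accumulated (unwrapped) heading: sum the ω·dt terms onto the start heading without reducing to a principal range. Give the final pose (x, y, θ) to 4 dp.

step 1: θ'=2.4694 (R=6.0000) → pose (3.0401, 3.6947, 2.4694)
step 2: θ'=1.4694 (R=-0.5000) → pose (2.8540, 4.1366, 1.4694)
step 3: θ'=3.3444 (R=1.6000) → pose (0.9400, 5.8657, 3.3444)
step 4: θ'=3.3444 (straight) → pose (1.6746, 6.0168, 3.3444)
step 5: θ'=2.3444 (R=1.0000) → pose (2.5914, 5.7360, 2.3444)

(2.5914, 5.7360, 2.3444)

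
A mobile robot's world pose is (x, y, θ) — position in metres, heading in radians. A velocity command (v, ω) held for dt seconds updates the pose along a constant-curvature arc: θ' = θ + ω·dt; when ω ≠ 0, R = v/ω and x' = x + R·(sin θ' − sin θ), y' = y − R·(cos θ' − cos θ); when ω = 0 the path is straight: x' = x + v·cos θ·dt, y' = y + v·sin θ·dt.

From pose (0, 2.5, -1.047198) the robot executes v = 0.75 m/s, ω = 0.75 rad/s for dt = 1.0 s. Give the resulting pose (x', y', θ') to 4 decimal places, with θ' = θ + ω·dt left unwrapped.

(0.5732, 2.0438, -0.2972)

θ' = -1.0472 + 0.75·1.0 = -0.2972
R = v/ω = 0.75/0.75 = 1.0000
x' = 0 + 1.0000·(sin -0.2972 − sin -1.0472) = 0.5732
y' = 2.5 − 1.0000·(cos -0.2972 − cos -1.0472) = 2.0438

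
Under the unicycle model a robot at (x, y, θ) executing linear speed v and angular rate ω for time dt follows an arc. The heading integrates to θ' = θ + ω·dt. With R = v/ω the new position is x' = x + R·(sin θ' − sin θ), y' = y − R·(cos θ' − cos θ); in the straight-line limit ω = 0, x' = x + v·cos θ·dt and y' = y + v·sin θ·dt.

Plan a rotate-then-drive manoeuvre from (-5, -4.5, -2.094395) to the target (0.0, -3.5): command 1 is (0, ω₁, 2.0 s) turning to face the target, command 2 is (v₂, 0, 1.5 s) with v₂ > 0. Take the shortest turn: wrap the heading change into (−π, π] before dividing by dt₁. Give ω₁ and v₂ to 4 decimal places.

heading to target = atan2(-3.5−-4.5, 0−-5) = 0.1974
Δθ = wrap(0.1974 − -2.0944) = 2.2918; ω₁ = Δθ/dt₁ = 1.1459
distance = √((0−-5)² + (-3.5−-4.5)²) = 5.0990; v₂ = distance/dt₂ = 3.3993

ω₁ = 1.1459, v₂ = 3.3993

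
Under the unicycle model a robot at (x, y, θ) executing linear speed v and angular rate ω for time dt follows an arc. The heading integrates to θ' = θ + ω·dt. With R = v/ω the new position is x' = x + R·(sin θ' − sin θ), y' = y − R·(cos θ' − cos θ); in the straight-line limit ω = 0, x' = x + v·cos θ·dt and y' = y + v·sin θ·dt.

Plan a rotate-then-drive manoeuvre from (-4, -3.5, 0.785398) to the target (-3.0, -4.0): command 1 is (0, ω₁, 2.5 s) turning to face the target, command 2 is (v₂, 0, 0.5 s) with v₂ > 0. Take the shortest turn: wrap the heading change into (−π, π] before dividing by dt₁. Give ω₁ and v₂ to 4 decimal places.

heading to target = atan2(-4−-3.5, -3−-4) = -0.4636
Δθ = wrap(-0.4636 − 0.7854) = -1.2490; ω₁ = Δθ/dt₁ = -0.4996
distance = √((-3−-4)² + (-4−-3.5)²) = 1.1180; v₂ = distance/dt₂ = 2.2361

ω₁ = -0.4996, v₂ = 2.2361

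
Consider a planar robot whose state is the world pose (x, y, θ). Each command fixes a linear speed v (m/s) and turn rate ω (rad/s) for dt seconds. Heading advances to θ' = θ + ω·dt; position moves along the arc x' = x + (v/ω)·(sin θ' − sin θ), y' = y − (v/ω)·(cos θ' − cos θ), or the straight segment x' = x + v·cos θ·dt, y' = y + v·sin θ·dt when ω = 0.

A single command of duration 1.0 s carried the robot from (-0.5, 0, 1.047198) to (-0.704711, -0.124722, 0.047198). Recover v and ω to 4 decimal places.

v = -0.2500, ω = -1.0000

Δθ = 0.047198 − 1.047198 = -1.000000
ω = Δθ/dt = -1.000000/1.0 = -1.0000
R = Δx/(sin θ' − sin θ) = 0.2500
v = R·ω = 0.2500·-1.0000 = -0.2500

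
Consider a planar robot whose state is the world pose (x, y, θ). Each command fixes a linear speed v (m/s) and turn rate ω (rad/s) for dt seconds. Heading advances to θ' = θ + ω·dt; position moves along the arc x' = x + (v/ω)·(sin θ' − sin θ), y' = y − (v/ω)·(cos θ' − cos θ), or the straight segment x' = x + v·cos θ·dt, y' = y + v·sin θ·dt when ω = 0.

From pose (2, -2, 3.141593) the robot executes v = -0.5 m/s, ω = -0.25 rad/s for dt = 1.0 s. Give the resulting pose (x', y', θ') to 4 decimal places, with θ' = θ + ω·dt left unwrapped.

θ' = 3.1416 + -0.25·1.0 = 2.8916
R = v/ω = -0.5/-0.25 = 2.0000
x' = 2 + 2.0000·(sin 2.8916 − sin 3.1416) = 2.4948
y' = -2 − 2.0000·(cos 2.8916 − cos 3.1416) = -2.0622

(2.4948, -2.0622, 2.8916)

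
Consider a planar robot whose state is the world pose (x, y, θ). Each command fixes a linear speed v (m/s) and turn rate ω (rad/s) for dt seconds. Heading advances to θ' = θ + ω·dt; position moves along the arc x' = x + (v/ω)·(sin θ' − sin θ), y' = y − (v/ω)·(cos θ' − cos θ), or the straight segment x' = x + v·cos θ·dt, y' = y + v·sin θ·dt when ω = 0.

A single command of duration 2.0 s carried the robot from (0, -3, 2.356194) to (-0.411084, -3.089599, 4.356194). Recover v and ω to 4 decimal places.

v = 0.2500, ω = 1.0000

Δθ = 4.356194 − 2.356194 = 2.000000
ω = Δθ/dt = 2.000000/2.0 = 1.0000
R = Δx/(sin θ' − sin θ) = 0.2500
v = R·ω = 0.2500·1.0000 = 0.2500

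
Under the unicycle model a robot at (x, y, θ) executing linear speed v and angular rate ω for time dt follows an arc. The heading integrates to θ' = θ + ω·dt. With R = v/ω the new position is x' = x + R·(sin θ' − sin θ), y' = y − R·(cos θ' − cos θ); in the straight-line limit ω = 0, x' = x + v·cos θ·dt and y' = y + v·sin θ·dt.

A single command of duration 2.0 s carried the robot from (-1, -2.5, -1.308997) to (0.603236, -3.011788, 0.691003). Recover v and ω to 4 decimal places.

v = 1.0000, ω = 1.0000

Δθ = 0.691003 − -1.308997 = 2.000000
ω = Δθ/dt = 2.000000/2.0 = 1.0000
R = Δx/(sin θ' − sin θ) = 1.0000
v = R·ω = 1.0000·1.0000 = 1.0000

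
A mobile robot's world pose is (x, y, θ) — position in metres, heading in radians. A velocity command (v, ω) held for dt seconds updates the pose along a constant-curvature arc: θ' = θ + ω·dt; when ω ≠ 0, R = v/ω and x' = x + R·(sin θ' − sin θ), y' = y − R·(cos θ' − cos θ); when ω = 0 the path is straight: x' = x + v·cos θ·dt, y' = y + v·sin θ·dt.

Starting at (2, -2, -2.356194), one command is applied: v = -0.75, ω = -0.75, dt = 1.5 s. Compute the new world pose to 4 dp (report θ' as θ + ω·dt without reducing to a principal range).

θ' = -2.3562 + -0.75·1.5 = -3.4812
R = v/ω = -0.75/-0.75 = 1.0000
x' = 2 + 1.0000·(sin -3.4812 − sin -2.3562) = 3.0402
y' = -2 − 1.0000·(cos -3.4812 − cos -2.3562) = -1.7642

(3.0402, -1.7642, -3.4812)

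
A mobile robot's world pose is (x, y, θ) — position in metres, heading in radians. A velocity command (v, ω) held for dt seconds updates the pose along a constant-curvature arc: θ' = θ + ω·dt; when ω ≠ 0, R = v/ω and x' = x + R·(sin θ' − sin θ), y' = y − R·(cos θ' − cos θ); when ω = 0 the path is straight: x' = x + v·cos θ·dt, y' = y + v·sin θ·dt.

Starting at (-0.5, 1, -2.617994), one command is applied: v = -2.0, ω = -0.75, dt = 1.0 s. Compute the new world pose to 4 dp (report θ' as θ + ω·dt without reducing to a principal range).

θ' = -2.6180 + -0.75·1.0 = -3.3680
R = v/ω = -2.0/-0.75 = 2.6667
x' = -0.5 + 2.6667·(sin -3.3680 − sin -2.6180) = 1.4319
y' = 1 − 2.6667·(cos -3.3680 − cos -2.6180) = 1.2892

(1.4319, 1.2892, -3.3680)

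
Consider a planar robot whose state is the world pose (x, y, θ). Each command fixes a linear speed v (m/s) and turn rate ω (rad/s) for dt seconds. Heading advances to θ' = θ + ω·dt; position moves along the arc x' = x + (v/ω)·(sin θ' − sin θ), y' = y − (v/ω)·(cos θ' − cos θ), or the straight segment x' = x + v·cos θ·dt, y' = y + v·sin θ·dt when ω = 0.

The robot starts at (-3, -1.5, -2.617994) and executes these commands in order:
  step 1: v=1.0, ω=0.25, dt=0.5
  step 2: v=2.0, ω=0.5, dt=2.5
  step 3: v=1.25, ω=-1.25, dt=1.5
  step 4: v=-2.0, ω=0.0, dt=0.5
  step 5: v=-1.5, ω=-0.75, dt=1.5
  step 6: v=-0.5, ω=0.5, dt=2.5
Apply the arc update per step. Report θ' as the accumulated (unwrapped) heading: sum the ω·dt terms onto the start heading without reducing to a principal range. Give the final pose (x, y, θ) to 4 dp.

step 1: θ'=-2.4930 (R=4.0000) → pose (-3.4163, -1.7764, -2.4930)
step 2: θ'=-1.2430 (R=4.0000) → pose (-4.7870, -6.2520, -1.2430)
step 3: θ'=-3.1180 (R=-1.0000) → pose (-5.7102, -7.5736, -3.1180)
step 4: θ'=-3.1180 (straight) → pose (-4.7104, -7.5500, -3.1180)
step 5: θ'=-4.2430 (R=2.0000) → pose (-2.8796, -8.6448, -4.2430)
step 6: θ'=-2.9930 (R=-1.0000) → pose (-1.8397, -9.1814, -2.9930)

(-1.8397, -9.1814, -2.9930)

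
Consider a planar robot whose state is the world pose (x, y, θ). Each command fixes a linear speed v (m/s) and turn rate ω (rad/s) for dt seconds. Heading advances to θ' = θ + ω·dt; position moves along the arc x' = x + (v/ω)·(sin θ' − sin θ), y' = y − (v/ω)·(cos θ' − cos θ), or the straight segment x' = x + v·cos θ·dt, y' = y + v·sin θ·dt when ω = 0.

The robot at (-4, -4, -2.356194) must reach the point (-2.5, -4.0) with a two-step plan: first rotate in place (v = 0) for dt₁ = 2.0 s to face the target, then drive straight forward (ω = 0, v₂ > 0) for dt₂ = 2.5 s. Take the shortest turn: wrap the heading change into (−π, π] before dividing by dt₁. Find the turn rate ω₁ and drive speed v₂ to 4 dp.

ω₁ = 1.1781, v₂ = 0.6000

heading to target = atan2(-4−-4, -2.5−-4) = 0.0000
Δθ = wrap(0.0000 − -2.3562) = 2.3562; ω₁ = Δθ/dt₁ = 1.1781
distance = √((-2.5−-4)² + (-4−-4)²) = 1.5000; v₂ = distance/dt₂ = 0.6000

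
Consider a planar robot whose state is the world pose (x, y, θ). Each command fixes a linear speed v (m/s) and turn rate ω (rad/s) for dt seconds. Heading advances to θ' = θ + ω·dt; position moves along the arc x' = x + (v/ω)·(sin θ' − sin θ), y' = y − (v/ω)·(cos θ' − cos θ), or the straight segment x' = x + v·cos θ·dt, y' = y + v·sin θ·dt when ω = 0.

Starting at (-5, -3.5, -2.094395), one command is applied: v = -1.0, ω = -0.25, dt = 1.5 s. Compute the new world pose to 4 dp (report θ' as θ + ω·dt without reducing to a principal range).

θ' = -2.0944 + -0.25·1.5 = -2.4694
R = v/ω = -1.0/-0.25 = 4.0000
x' = -5 + 4.0000·(sin -2.4694 − sin -2.0944) = -4.0267
y' = -3.5 − 4.0000·(cos -2.4694 − cos -2.0944) = -2.3702

(-4.0267, -2.3702, -2.4694)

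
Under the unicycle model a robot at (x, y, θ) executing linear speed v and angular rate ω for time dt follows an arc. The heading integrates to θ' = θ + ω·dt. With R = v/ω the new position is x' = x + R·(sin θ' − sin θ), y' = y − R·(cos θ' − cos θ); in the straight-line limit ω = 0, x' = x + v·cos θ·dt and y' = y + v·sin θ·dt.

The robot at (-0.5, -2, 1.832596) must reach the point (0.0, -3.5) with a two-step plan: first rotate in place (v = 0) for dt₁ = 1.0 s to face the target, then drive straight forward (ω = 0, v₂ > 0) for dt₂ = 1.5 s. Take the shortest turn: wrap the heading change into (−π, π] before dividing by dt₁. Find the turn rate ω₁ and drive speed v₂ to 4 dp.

ω₁ = -3.0816, v₂ = 1.0541

heading to target = atan2(-3.5−-2, 0−-0.5) = -1.2490
Δθ = wrap(-1.2490 − 1.8326) = -3.0816; ω₁ = Δθ/dt₁ = -3.0816
distance = √((0−-0.5)² + (-3.5−-2)²) = 1.5811; v₂ = distance/dt₂ = 1.0541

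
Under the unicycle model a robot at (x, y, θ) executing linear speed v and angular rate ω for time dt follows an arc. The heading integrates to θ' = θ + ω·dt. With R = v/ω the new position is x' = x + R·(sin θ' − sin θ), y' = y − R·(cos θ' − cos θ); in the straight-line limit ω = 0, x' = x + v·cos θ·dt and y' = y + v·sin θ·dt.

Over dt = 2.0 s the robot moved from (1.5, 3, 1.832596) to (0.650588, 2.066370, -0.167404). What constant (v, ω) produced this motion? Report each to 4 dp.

Δθ = -0.167404 − 1.832596 = -2.000000
ω = Δθ/dt = -2.000000/2.0 = -1.0000
R = −Δy/(cos θ' − cos θ) = 0.7500
v = R·ω = 0.7500·-1.0000 = -0.7500

v = -0.7500, ω = -1.0000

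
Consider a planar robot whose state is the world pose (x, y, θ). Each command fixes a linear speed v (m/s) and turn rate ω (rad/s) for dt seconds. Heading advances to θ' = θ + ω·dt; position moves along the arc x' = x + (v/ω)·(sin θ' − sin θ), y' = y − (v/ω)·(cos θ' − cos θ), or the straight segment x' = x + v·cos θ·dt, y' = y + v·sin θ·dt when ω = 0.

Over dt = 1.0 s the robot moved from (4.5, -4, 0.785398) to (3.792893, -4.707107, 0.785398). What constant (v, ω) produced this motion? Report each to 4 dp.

Δθ = 0.785398 − 0.785398 = 0.000000
ω = Δθ/dt = 0.000000/1.0 = 0.0000
ω = 0 → v = (Δx·cos θ + Δy·sin θ)/dt = -1.0000

v = -1.0000, ω = 0.0000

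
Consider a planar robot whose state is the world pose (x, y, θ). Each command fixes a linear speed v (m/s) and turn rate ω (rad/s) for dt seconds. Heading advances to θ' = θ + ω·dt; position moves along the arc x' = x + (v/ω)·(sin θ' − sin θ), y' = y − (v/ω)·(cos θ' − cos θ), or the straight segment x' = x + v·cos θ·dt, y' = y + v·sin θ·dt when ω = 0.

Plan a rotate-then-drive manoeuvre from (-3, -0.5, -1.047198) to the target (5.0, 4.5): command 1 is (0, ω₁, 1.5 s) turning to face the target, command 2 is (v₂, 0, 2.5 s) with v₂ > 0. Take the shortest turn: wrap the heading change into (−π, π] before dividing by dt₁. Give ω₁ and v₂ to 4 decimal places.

heading to target = atan2(4.5−-0.5, 5−-3) = 0.5586
Δθ = wrap(0.5586 − -1.0472) = 1.6058; ω₁ = Δθ/dt₁ = 1.0705
distance = √((5−-3)² + (4.5−-0.5)²) = 9.4340; v₂ = distance/dt₂ = 3.7736

ω₁ = 1.0705, v₂ = 3.7736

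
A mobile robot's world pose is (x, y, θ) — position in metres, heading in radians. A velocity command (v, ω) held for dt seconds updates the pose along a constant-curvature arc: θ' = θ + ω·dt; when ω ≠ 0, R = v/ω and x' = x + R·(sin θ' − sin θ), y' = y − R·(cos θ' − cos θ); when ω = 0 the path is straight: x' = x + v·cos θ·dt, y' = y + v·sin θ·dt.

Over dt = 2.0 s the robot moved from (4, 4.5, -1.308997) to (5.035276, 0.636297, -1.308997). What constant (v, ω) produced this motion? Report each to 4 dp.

v = 2.0000, ω = 0.0000

Δθ = -1.308997 − -1.308997 = 0.000000
ω = Δθ/dt = 0.000000/2.0 = 0.0000
ω = 0 → v = (Δx·cos θ + Δy·sin θ)/dt = 2.0000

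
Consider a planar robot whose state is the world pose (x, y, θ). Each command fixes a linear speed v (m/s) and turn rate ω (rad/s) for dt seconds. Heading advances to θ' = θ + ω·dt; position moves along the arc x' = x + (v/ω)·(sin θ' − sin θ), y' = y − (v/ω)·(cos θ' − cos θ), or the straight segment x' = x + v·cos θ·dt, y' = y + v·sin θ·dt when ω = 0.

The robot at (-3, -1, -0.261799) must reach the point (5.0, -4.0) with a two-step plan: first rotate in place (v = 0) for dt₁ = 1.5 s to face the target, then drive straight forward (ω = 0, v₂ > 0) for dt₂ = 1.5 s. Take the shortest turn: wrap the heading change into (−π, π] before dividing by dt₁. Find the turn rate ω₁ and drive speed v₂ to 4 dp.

heading to target = atan2(-4−-1, 5−-3) = -0.3588
Δθ = wrap(-0.3588 − -0.2618) = -0.0970; ω₁ = Δθ/dt₁ = -0.0646
distance = √((5−-3)² + (-4−-1)²) = 8.5440; v₂ = distance/dt₂ = 5.6960

ω₁ = -0.0646, v₂ = 5.6960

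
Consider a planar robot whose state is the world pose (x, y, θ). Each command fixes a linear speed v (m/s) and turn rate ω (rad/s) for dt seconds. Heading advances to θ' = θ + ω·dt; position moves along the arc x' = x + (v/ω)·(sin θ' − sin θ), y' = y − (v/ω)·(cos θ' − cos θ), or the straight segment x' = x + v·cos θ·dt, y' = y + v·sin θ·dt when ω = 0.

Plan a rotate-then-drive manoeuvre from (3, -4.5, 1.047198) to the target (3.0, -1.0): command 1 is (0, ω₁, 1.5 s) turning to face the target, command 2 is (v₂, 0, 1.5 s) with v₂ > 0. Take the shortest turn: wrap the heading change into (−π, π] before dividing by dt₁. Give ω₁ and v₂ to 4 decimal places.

ω₁ = 0.3491, v₂ = 2.3333

heading to target = atan2(-1−-4.5, 3−3) = 1.5708
Δθ = wrap(1.5708 − 1.0472) = 0.5236; ω₁ = Δθ/dt₁ = 0.3491
distance = √((3−3)² + (-1−-4.5)²) = 3.5000; v₂ = distance/dt₂ = 2.3333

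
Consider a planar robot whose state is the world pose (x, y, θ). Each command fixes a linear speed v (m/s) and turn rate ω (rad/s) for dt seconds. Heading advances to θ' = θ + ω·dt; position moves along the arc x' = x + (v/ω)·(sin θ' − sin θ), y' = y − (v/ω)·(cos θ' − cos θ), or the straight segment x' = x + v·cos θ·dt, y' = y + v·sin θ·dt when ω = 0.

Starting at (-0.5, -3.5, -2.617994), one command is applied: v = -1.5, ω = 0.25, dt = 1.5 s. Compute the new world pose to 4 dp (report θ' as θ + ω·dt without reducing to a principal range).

(1.1947, -2.0401, -2.2430)

θ' = -2.6180 + 0.25·1.5 = -2.2430
R = v/ω = -1.5/0.25 = -6.0000
x' = -0.5 + -6.0000·(sin -2.2430 − sin -2.6180) = 1.1947
y' = -3.5 − -6.0000·(cos -2.2430 − cos -2.6180) = -2.0401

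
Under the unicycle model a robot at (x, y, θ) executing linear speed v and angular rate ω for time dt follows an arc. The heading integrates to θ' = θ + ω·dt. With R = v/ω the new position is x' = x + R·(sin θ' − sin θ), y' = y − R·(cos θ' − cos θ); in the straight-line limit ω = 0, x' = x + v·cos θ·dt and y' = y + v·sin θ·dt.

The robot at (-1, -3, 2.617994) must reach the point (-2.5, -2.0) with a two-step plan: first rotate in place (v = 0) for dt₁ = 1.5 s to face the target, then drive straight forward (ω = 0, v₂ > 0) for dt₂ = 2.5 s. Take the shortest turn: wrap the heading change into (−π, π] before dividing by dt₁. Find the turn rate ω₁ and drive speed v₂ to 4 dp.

heading to target = atan2(-2−-3, -2.5−-1) = 2.5536
Δθ = wrap(2.5536 − 2.6180) = -0.0644; ω₁ = Δθ/dt₁ = -0.0429
distance = √((-2.5−-1)² + (-2−-3)²) = 1.8028; v₂ = distance/dt₂ = 0.7211

ω₁ = -0.0429, v₂ = 0.7211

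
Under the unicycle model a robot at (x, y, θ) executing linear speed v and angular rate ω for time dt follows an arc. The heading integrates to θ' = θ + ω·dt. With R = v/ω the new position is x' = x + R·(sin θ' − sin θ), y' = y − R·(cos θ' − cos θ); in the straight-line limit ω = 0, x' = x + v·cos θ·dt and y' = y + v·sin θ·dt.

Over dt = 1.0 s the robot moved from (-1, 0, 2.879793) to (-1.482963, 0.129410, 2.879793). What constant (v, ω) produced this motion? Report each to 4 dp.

v = 0.5000, ω = 0.0000

Δθ = 2.879793 − 2.879793 = 0.000000
ω = Δθ/dt = 0.000000/1.0 = 0.0000
ω = 0 → v = (Δx·cos θ + Δy·sin θ)/dt = 0.5000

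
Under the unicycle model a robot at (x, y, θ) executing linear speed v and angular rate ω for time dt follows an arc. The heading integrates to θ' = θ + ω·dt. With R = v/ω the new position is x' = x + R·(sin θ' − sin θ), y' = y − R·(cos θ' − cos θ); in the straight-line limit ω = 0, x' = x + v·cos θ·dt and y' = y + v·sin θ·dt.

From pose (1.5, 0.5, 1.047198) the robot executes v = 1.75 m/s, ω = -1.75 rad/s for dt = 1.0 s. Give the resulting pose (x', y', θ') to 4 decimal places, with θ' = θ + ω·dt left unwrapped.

θ' = 1.0472 + -1.75·1.0 = -0.7028
R = v/ω = 1.75/-1.75 = -1.0000
x' = 1.5 + -1.0000·(sin -0.7028 − sin 1.0472) = 3.0124
y' = 0.5 − -1.0000·(cos -0.7028 − cos 1.0472) = 0.7630

(3.0124, 0.7630, -0.7028)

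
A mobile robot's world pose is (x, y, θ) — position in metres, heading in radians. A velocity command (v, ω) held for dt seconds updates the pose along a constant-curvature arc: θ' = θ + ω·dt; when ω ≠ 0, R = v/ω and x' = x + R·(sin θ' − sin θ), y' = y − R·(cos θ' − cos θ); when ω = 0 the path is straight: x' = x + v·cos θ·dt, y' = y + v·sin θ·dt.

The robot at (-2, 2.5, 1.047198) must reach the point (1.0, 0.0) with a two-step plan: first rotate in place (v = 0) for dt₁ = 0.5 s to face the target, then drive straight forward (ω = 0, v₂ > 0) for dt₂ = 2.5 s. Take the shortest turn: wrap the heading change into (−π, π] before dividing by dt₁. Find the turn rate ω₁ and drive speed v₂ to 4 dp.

ω₁ = -3.4839, v₂ = 1.5620

heading to target = atan2(0−2.5, 1−-2) = -0.6947
Δθ = wrap(-0.6947 − 1.0472) = -1.7419; ω₁ = Δθ/dt₁ = -3.4839
distance = √((1−-2)² + (0−2.5)²) = 3.9051; v₂ = distance/dt₂ = 1.5620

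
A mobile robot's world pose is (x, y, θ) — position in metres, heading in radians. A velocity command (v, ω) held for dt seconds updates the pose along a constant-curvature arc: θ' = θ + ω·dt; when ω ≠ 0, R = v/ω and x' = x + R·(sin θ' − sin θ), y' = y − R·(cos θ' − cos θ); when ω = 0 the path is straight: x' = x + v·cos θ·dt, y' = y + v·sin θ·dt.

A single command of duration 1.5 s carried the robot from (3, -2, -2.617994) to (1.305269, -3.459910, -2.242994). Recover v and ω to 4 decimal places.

v = 1.5000, ω = 0.2500

Δθ = -2.242994 − -2.617994 = 0.375000
ω = Δθ/dt = 0.375000/1.5 = 0.2500
R = Δx/(sin θ' − sin θ) = 6.0000
v = R·ω = 6.0000·0.2500 = 1.5000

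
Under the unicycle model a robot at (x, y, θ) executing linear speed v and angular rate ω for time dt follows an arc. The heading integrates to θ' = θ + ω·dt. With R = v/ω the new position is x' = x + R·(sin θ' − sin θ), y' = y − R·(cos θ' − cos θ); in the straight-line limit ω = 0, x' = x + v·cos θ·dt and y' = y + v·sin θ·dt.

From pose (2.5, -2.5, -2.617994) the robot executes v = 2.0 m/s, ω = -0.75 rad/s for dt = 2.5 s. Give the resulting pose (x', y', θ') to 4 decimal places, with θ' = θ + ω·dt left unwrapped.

θ' = -2.6180 + -0.75·2.5 = -4.4930
R = v/ω = 2.0/-0.75 = -2.6667
x' = 2.5 + -2.6667·(sin -4.4930 − sin -2.6180) = -1.4361
y' = -2.5 − -2.6667·(cos -4.4930 − cos -2.6180) = -0.7710

(-1.4361, -0.7710, -4.4930)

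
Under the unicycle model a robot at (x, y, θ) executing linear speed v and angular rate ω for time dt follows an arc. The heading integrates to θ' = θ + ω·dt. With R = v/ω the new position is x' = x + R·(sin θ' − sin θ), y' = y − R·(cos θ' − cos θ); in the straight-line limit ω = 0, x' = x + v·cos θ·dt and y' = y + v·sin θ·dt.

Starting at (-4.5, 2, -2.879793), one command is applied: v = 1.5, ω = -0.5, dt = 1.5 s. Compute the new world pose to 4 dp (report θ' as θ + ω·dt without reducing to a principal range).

θ' = -2.8798 + -0.5·1.5 = -3.6298
R = v/ω = 1.5/-0.5 = -3.0000
x' = -4.5 + -3.0000·(sin -3.6298 − sin -2.8798) = -6.6836
y' = 2 − -3.0000·(cos -3.6298 − cos -2.8798) = 2.2482

(-6.6836, 2.2482, -3.6298)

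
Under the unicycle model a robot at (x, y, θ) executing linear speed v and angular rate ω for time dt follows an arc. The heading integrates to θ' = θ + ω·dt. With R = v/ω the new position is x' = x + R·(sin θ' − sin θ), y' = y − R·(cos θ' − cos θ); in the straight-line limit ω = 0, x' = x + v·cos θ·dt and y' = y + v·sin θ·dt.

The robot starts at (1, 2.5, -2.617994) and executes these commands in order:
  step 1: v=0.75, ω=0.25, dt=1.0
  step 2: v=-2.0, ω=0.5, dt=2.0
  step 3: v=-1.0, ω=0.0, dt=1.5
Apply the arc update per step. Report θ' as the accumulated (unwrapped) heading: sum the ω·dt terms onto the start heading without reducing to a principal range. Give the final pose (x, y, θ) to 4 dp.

(1.2249, 7.1846, -1.3680)

step 1: θ'=-2.3680 (R=3.0000) → pose (0.4039, 2.0481, -2.3680)
step 2: θ'=-1.3680 (R=-4.0000) → pose (1.5270, 5.7154, -1.3680)
step 3: θ'=-1.3680 (straight) → pose (1.2249, 7.1846, -1.3680)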